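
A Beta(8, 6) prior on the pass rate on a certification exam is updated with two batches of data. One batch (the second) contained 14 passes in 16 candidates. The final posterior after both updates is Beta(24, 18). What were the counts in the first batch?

2 passes and 10 failures

Sequential conjugate updates are equivalent to a single update on the pooled data, so total successes = posterior α − prior α and total failures = posterior β − prior β.
Total across both batches: 24−8=16 passes, 18−6=12 failures.
Subtract the second batch: 16−14=2 passes and 12−2=10 failures.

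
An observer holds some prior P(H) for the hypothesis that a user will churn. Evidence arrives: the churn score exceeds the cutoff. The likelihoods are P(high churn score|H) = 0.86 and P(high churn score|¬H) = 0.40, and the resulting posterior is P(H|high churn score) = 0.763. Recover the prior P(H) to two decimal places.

In odds form, posterior odds = prior odds × likelihood ratio, so prior odds = posterior odds ÷ LR.
Posterior odds = 0.763/(1−0.763) = 3.2194. LR = 0.86/0.40 = 2.1500.
Prior odds = 3.2194/2.1500 = 1.4974, so P(H) = 1.4974/(1+1.4974) ≈ 0.60.

P(H) = 0.60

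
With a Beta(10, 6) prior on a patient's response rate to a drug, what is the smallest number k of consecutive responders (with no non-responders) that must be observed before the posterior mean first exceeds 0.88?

k = 35

After k responders and 0 non-responders the posterior is Beta(10+k, 6), with mean (10+k)/(10+6+k).
Set (10+k)/(16+k) > 0.88 and solve: k > (0.88·16 − 10)/(1 − 0.88) = 34.000.
The smallest integer exceeding 34.000 is 35.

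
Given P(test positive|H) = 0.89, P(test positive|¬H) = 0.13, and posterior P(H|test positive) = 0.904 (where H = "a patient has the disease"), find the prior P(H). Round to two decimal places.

Bayes' rule in odds form gives O(H|E) = O(H)·[P(E|H)/P(E|¬H)], hence O(H) = O(H|E)/LR.
Posterior odds = 0.904/(1−0.904) = 9.4167. LR = 0.89/0.13 = 6.8462.
Prior odds = 9.4167/6.8462 = 1.3755, so P(H) = 1.3755/(1+1.3755) ≈ 0.58.

P(H) = 0.58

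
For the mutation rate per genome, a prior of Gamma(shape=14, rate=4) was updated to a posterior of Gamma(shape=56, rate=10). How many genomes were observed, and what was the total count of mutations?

n = 6 genomes with total 42 mutations

A Gamma(α, β) prior (rate parametrization) on a Poisson rate with n observations summing to S gives posterior Gamma(α+S, β+n).
Matching: Σxᵢ = 56 − 14 = 42 and n = 10 − 4 = 6.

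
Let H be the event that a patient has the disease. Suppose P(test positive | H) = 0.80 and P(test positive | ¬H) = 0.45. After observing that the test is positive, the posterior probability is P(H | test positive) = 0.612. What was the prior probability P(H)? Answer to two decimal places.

Bayes' rule in odds form gives O(H|E) = O(H)·[P(E|H)/P(E|¬H)], hence O(H) = O(H|E)/LR.
Posterior odds = 0.612/(1−0.612) = 1.5773. LR = 0.80/0.45 = 1.7778.
Prior odds = 1.5773/1.7778 = 0.8872, so P(H) = 0.8872/(1+0.8872) ≈ 0.47.

P(H) = 0.47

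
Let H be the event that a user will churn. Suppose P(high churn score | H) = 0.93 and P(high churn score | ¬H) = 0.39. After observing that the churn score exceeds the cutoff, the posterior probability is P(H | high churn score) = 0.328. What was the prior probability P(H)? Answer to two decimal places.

P(H) = 0.17

In odds form, posterior odds = prior odds × likelihood ratio, so prior odds = posterior odds ÷ LR.
Posterior odds = 0.328/(1−0.328) = 0.4881. LR = 0.93/0.39 = 2.3846.
Prior odds = 0.4881/2.3846 = 0.2047, so P(H) = 0.2047/(1+0.2047) ≈ 0.17.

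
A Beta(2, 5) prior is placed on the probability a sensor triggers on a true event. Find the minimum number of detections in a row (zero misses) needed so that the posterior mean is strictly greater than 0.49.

k = 3

After k detections and 0 misses the posterior is Beta(2+k, 5), with mean (2+k)/(2+5+k).
Set (2+k)/(7+k) > 0.49 and solve: k > (0.49·7 − 2)/(1 − 0.49) = 2.804.
The smallest integer exceeding 2.804 is 3, and checking k=3: (5)/(10) = 0.5000 > 0.49.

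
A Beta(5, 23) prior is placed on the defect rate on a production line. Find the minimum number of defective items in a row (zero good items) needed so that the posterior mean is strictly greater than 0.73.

After k defective items and 0 good items the posterior is Beta(5+k, 23), with mean (5+k)/(5+23+k).
Set (5+k)/(28+k) > 0.73 and solve: k > (0.73·28 − 5)/(1 − 0.73) = 57.185.
The smallest integer exceeding 57.185 is 58, and checking k=58: (63)/(86) = 0.7326 > 0.73.

k = 58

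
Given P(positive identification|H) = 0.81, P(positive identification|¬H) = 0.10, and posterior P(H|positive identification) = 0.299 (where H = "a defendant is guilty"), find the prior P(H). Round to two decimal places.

In odds form, posterior odds = prior odds × likelihood ratio, so prior odds = posterior odds ÷ LR.
Posterior odds = 0.299/(1−0.299) = 0.4265. LR = 0.81/0.10 = 8.1000.
Prior odds = 0.4265/8.1000 = 0.0527, so P(H) = 0.0527/(1+0.0527) ≈ 0.05.

P(H) = 0.05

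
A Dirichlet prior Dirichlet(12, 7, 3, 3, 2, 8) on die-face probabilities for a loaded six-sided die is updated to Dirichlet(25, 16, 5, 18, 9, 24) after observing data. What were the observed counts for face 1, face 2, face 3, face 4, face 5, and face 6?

counts (13, 9, 2, 15, 7, 16)

For a Dirichlet(α) prior with multinomial counts c, the posterior is Dirichlet(α + c) componentwise.
Counts are posterior − prior componentwise: 25−12=13, 16−7=9, 5−3=2, 18−3=15, 9−2=7, 24−8=16.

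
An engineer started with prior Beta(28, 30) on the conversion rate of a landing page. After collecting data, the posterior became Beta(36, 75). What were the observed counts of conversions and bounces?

Beta is conjugate to the binomial likelihood: posterior = Beta(α+s, β+f).
So s = 36 − 28 = 8 and f = 75 − 30 = 45.

8 conversions and 45 bounces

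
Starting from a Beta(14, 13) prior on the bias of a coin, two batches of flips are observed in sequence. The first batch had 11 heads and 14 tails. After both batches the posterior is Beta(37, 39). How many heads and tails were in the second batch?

Because Beta–binomial updating is additive in the counts, the combined data contributed (α_post−α_prior, β_post−β_prior) successes and failures.
Total across both batches: 37−14=23 heads, 39−13=26 tails.
Subtract the first batch: 23−11=12 heads and 26−14=12 tails.

12 heads and 12 tails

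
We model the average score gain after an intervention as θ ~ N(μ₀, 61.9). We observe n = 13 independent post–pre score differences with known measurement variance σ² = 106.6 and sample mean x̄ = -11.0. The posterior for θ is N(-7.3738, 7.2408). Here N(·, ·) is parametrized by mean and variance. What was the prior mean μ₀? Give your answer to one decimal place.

With known observation variance, the Normal–Normal posterior has precision τ_n = τ₀ + n/σ² and mean μ_n = (τ₀μ₀ + (n/σ²)x̄)/τ_n.
Here τ₀ = 1/61.9 = 0.016155 and τ_data = 13/106.6 = 0.121951, so τ_n = 0.138106.
Rearranging for μ₀: μ₀ = (μ_n·τ_n − τ_data·x̄)/τ₀ = (-7.3738·0.138106 − 0.121951·-11.0) / 0.016155 = 0.323095/0.016155 ≈ 20.0.

μ₀ = 20.0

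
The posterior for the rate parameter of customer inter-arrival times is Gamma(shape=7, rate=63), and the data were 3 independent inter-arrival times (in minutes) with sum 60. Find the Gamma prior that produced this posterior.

Gamma–exponential conjugacy: posterior shape = α + n, posterior rate = β + Σtᵢ.
So α = 7 − 3 = 4 and β = 63 − 60 = 3.

Gamma(shape=4, rate=3)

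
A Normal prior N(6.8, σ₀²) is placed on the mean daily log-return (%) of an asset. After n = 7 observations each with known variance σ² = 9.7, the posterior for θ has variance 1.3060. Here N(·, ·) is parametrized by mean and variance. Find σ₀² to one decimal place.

σ₀² = 22.7

Posterior precision equals prior precision plus data precision: 1/σ_n² = 1/σ₀² + n/σ².
So 1/σ₀² = 1/1.3060 − 7/9.7 = 0.765697 − 0.721649 = 0.044048.
Hence σ₀² = 1/0.044048 ≈ 22.7.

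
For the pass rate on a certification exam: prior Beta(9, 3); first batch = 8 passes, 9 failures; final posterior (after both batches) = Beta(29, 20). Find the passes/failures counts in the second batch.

Sequential conjugate updates are equivalent to a single update on the pooled data, so total successes = posterior α − prior α and total failures = posterior β − prior β.
Total across both batches: 29−9=20 passes, 20−3=17 failures.
Subtract the first batch: 20−8=12 passes and 17−9=8 failures.

12 passes and 8 failures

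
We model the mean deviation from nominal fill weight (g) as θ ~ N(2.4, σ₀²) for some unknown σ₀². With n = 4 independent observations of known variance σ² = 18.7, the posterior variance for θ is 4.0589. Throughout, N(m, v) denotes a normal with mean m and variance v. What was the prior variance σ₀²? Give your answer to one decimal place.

For the Normal–Normal model with known σ², precisions add: τ_n = τ₀ + n/σ².
So 1/σ₀² = 1/4.0589 − 4/18.7 = 0.246372 − 0.213904 = 0.032468.
Hence σ₀² = 1/0.032468 ≈ 30.8.

σ₀² = 30.8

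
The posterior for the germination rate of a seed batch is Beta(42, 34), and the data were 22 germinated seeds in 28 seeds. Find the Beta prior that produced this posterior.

Beta(20, 28)

Under Beta–binomial conjugacy the posterior parameters are (α+s, β+f).
So α = 42 − 22 = 20 and β = 34 − 6 = 28.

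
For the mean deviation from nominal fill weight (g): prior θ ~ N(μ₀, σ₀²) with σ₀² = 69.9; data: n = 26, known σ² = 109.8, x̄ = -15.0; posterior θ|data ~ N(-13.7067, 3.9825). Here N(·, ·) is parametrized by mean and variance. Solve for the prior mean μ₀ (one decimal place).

μ₀ = 7.7

The posterior mean is a precision-weighted average: μ_n = (τ₀μ₀ + τ_data·x̄)/(τ₀+τ_data), with τ₀=1/σ₀² and τ_data=n/σ².
Here τ₀ = 1/69.9 = 0.014306 and τ_data = 26/109.8 = 0.236794, so τ_n = 0.251100.
Rearranging for μ₀: μ₀ = (μ_n·τ_n − τ_data·x̄)/τ₀ = (-13.7067·0.251100 − 0.236794·-15.0) / 0.014306 = 0.110158/0.014306 ≈ 7.7.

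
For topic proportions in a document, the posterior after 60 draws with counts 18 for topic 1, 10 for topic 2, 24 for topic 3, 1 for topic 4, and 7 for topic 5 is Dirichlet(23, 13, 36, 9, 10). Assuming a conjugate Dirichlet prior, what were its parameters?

Dirichlet(5, 3, 12, 8, 3)

For a Dirichlet(α) prior with multinomial counts c, the posterior is Dirichlet(α + c) componentwise.
Subtract each count from the matching posterior parameter: 23−18=5, 13−10=3, 36−24=12, 9−1=8, 10−7=3.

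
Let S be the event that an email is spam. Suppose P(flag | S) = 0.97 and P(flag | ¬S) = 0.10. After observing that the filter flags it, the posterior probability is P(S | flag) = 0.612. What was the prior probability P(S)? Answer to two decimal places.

Bayes' rule in odds form gives O(S|E) = O(S)·[P(E|S)/P(E|¬S)], hence O(S) = O(S|E)/LR.
Posterior odds = 0.612/(1−0.612) = 1.5773. LR = 0.97/0.10 = 9.7000.
Prior odds = 1.5773/9.7000 = 0.1626, so P(S) = 0.1626/(1+0.1626) ≈ 0.14.

P(S) = 0.14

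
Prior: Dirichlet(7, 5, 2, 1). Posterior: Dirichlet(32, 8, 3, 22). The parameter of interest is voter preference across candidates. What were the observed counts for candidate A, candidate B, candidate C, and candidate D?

counts (25, 3, 1, 21)

For a Dirichlet(α) prior with multinomial counts c, the posterior is Dirichlet(α + c) componentwise.
Counts are posterior − prior componentwise: 32−7=25, 8−5=3, 3−2=1, 22−1=21.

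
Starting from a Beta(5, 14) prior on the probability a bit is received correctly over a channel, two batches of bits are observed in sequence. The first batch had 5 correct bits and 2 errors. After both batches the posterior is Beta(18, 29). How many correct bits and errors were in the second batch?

Because Beta–binomial updating is additive in the counts, the combined data contributed (α_post−α_prior, β_post−β_prior) successes and failures.
Total across both batches: 18−5=13 correct bits, 29−14=15 errors.
Subtract the first batch: 13−5=8 correct bits and 15−2=13 errors.

8 correct bits and 13 errors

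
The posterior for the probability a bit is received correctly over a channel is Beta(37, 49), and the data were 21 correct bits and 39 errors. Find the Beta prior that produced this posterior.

Beta is conjugate to the binomial likelihood: posterior = Beta(α+s, β+f).
So α = 37 − 21 = 16 and β = 49 − 39 = 10.

Beta(16, 10)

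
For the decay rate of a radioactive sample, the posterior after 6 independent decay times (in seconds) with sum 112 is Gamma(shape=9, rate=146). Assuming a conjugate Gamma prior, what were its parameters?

Gamma–exponential conjugacy: posterior shape = α + n, posterior rate = β + Σtᵢ.
So α = 9 − 6 = 3 and β = 146 − 112 = 34.

Gamma(shape=3, rate=34)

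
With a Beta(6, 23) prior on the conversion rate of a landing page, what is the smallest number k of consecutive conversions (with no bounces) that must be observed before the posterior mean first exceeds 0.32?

k = 5

After k conversions and 0 bounces the posterior is Beta(6+k, 23), with mean (6+k)/(6+23+k).
Set (6+k)/(29+k) > 0.32 and solve: k > (0.32·29 − 6)/(1 − 0.32) = 4.824.
The smallest integer exceeding 4.824 is 5.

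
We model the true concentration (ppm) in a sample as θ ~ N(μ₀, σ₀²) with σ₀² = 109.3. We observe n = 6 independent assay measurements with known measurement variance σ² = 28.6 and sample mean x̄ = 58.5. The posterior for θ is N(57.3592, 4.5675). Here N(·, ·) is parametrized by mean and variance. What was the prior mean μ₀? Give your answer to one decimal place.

μ₀ = 31.2

With known observation variance, the Normal–Normal posterior has precision τ_n = τ₀ + n/σ² and mean μ_n = (τ₀μ₀ + (n/σ²)x̄)/τ_n.
Here τ₀ = 1/109.3 = 0.009149 and τ_data = 6/28.6 = 0.209790, so τ_n = 0.218939.
Rearranging for μ₀: μ₀ = (μ_n·τ_n − τ_data·x̄)/τ₀ = (57.3592·0.218939 − 0.209790·58.5) / 0.009149 = 0.285451/0.009149 ≈ 31.2.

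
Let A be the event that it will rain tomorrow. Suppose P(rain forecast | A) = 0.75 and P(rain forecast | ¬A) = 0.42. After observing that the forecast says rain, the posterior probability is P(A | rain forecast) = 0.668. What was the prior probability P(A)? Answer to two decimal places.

Bayes' rule in odds form gives O(A|E) = O(A)·[P(E|A)/P(E|¬A)], hence O(A) = O(A|E)/LR.
Posterior odds = 0.668/(1−0.668) = 2.0120. LR = 0.75/0.42 = 1.7857.
Prior odds = 2.0120/1.7857 = 1.1267, so P(A) = 1.1267/(1+1.1267) ≈ 0.53.

P(A) = 0.53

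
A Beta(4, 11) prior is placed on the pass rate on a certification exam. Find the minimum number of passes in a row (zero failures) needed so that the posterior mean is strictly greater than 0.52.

After k passes and 0 failures the posterior is Beta(4+k, 11), with mean (4+k)/(4+11+k).
Set (4+k)/(15+k) > 0.52 and solve: k > (0.52·15 − 4)/(1 − 0.52) = 7.917.
The smallest integer exceeding 7.917 is 8.

k = 8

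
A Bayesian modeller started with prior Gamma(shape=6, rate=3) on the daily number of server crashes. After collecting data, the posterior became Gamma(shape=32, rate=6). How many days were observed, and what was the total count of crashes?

Gamma–Poisson conjugacy: posterior shape = α + Σxᵢ, posterior rate = β + n.
Matching: Σxᵢ = 32 − 6 = 26 and n = 6 − 3 = 3.

n = 3 days with total 26 crashes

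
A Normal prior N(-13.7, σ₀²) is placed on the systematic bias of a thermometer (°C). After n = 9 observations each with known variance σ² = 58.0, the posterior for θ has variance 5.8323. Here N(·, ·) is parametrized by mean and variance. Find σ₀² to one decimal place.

σ₀² = 61.4

Posterior precision equals prior precision plus data precision: 1/σ_n² = 1/σ₀² + n/σ².
So 1/σ₀² = 1/5.8323 − 9/58.0 = 0.171459 − 0.155172 = 0.016287.
Hence σ₀² = 1/0.016287 ≈ 61.4.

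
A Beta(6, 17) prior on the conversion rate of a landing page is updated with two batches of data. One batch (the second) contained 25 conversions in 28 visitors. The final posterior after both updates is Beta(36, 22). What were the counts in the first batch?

Sequential conjugate updates are equivalent to a single update on the pooled data, so total successes = posterior α − prior α and total failures = posterior β − prior β.
Total across both batches: 36−6=30 conversions, 22−17=5 bounces.
Subtract the second batch: 30−25=5 conversions and 5−3=2 bounces.

5 conversions and 2 bounces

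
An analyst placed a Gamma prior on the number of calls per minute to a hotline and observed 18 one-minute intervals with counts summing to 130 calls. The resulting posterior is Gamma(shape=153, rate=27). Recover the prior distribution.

Gamma(shape=23, rate=9)

Gamma–Poisson conjugacy: posterior shape = α + Σxᵢ, posterior rate = β + n.
So α = 153 − 130 = 23 and β = 27 − 18 = 9.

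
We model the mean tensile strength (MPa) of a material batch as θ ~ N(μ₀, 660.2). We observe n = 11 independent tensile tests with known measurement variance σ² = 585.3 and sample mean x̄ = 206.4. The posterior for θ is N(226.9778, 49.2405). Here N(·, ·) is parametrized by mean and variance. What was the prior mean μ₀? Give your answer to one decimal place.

μ₀ = 482.3

The posterior mean is a precision-weighted average: μ_n = (τ₀μ₀ + τ_data·x̄)/(τ₀+τ_data), with τ₀=1/σ₀² and τ_data=n/σ².
Here τ₀ = 1/660.2 = 0.001515 and τ_data = 11/585.3 = 0.018794, so τ_n = 0.020309.
Rearranging for μ₀: μ₀ = (μ_n·τ_n − τ_data·x̄)/τ₀ = (226.9778·0.020309 − 0.018794·206.4) / 0.001515 = 0.730611/0.001515 ≈ 482.3.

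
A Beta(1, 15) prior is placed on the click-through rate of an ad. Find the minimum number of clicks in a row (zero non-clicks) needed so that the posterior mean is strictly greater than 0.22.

k = 4

After k clicks and 0 non-clicks the posterior is Beta(1+k, 15), with mean (1+k)/(1+15+k).
Set (1+k)/(16+k) > 0.22 and solve: k > (0.22·16 − 1)/(1 − 0.22) = 3.231.
The smallest integer exceeding 3.231 is 4, and checking k=4: (5)/(20) = 0.2500 > 0.22.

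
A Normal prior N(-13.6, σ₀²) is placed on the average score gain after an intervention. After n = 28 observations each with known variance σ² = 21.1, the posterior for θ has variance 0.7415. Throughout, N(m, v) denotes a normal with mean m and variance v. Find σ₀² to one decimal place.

For the Normal–Normal model with known σ², precisions add: τ_n = τ₀ + n/σ².
So 1/σ₀² = 1/0.7415 − 28/21.1 = 1.348618 − 1.327014 = 0.021604.
Hence σ₀² = 1/0.021604 ≈ 46.3.

σ₀² = 46.3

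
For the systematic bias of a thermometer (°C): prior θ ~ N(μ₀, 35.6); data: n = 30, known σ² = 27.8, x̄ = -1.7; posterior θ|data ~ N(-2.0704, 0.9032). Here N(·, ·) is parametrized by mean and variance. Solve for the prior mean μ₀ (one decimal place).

With known observation variance, the Normal–Normal posterior has precision τ_n = τ₀ + n/σ² and mean μ_n = (τ₀μ₀ + (n/σ²)x̄)/τ_n.
Here τ₀ = 1/35.6 = 0.028090 and τ_data = 30/27.8 = 1.079137, so τ_n = 1.107227.
Rearranging for μ₀: μ₀ = (μ_n·τ_n − τ_data·x̄)/τ₀ = (-2.0704·1.107227 − 1.079137·-1.7) / 0.028090 = -0.457870/0.028090 ≈ -16.3.

μ₀ = -16.3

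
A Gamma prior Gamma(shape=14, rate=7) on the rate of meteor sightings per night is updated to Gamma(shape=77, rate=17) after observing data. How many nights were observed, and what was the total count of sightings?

n = 10 nights with total 63 sightings

Gamma–Poisson conjugacy: posterior shape = α + Σxᵢ, posterior rate = β + n.
Matching: Σxᵢ = 77 − 14 = 63 and n = 17 − 7 = 10.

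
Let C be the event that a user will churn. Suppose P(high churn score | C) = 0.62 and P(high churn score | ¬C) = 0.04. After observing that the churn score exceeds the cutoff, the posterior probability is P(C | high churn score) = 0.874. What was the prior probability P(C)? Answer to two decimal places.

Bayes' rule in odds form gives O(C|E) = O(C)·[P(E|C)/P(E|¬C)], hence O(C) = O(C|E)/LR.
Posterior odds = 0.874/(1−0.874) = 6.9365. LR = 0.62/0.04 = 15.5000.
Prior odds = 6.9365/15.5000 = 0.4475, so P(C) = 0.4475/(1+0.4475) ≈ 0.31.

P(C) = 0.31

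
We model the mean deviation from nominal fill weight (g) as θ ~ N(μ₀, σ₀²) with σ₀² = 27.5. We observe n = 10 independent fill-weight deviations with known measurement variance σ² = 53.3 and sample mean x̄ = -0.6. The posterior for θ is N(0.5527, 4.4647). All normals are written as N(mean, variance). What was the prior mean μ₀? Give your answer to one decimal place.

The posterior mean is a precision-weighted average: μ_n = (τ₀μ₀ + τ_data·x̄)/(τ₀+τ_data), with τ₀=1/σ₀² and τ_data=n/σ².
Here τ₀ = 1/27.5 = 0.036364 and τ_data = 10/53.3 = 0.187617, so τ_n = 0.223981.
Rearranging for μ₀: μ₀ = (μ_n·τ_n − τ_data·x̄)/τ₀ = (0.5527·0.223981 − 0.187617·-0.6) / 0.036364 = 0.236364/0.036364 ≈ 6.5.

μ₀ = 6.5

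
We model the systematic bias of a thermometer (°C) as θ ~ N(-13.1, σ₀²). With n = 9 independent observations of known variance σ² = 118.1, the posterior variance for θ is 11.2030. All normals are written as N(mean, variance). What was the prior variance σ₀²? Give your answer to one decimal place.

σ₀² = 76.6

Posterior precision equals prior precision plus data precision: 1/σ_n² = 1/σ₀² + n/σ².
So 1/σ₀² = 1/11.2030 − 9/118.1 = 0.089262 − 0.076207 = 0.013055.
Hence σ₀² = 1/0.013055 ≈ 76.6.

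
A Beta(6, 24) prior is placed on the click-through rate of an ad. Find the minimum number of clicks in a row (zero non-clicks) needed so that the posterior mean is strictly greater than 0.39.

k = 10

After k clicks and 0 non-clicks the posterior is Beta(6+k, 24), with mean (6+k)/(6+24+k).
Set (6+k)/(30+k) > 0.39 and solve: k > (0.39·30 − 6)/(1 − 0.39) = 9.344.
The smallest integer exceeding 9.344 is 10, and checking k=10: (16)/(40) = 0.4000 > 0.39.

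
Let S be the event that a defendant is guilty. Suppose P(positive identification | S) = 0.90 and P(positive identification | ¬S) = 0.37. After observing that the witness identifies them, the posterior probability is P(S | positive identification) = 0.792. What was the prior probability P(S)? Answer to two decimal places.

P(S) = 0.61

Bayes' rule in odds form gives O(S|E) = O(S)·[P(E|S)/P(E|¬S)], hence O(S) = O(S|E)/LR.
Posterior odds = 0.792/(1−0.792) = 3.8077. LR = 0.90/0.37 = 2.4324.
Prior odds = 3.8077/2.4324 = 1.5654, so P(S) = 1.5654/(1+1.5654) ≈ 0.61.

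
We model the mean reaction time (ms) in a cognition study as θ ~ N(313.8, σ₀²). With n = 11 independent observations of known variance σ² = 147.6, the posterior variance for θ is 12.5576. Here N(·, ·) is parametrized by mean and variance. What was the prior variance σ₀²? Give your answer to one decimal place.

For the Normal–Normal model with known σ², precisions add: τ_n = τ₀ + n/σ².
So 1/σ₀² = 1/12.5576 − 11/147.6 = 0.079633 − 0.074526 = 0.005107.
Hence σ₀² = 1/0.005107 ≈ 195.8.

σ₀² = 195.8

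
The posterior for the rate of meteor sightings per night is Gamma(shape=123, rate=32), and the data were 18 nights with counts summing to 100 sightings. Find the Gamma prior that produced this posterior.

A Gamma(α, β) prior (rate parametrization) on a Poisson rate with n observations summing to S gives posterior Gamma(α+S, β+n).
So α = 123 − 100 = 23 and β = 32 − 18 = 14.

Gamma(shape=23, rate=14)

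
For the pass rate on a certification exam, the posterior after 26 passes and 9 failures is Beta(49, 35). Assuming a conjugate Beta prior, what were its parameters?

Under Beta–binomial conjugacy the posterior parameters are (a+s, b+f).
Subtract the data counts: 49−26=23, 35−9=26.

Beta(23, 26)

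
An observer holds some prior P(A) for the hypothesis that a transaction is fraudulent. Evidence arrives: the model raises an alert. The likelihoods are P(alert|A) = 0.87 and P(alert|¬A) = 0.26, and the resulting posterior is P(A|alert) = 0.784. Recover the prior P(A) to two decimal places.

P(A) = 0.52

In odds form, posterior odds = prior odds × likelihood ratio, so prior odds = posterior odds ÷ LR.
Posterior odds = 0.784/(1−0.784) = 3.6296. LR = 0.87/0.26 = 3.3462.
Prior odds = 3.6296/3.3462 = 1.0847, so P(A) = 1.0847/(1+1.0847) ≈ 0.52.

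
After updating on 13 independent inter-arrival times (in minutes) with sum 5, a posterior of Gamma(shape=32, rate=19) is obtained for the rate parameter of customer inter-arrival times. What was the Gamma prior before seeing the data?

Gamma(shape=19, rate=14)

Gamma–exponential conjugacy: posterior shape = α + n, posterior rate = β + Σtᵢ.
So α = 32 − 13 = 19 and β = 19 − 5 = 14.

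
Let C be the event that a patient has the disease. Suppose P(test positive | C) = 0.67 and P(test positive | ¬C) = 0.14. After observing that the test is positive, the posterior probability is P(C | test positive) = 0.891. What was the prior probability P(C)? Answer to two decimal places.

P(C) = 0.63

Bayes' rule in odds form gives O(C|E) = O(C)·[P(E|C)/P(E|¬C)], hence O(C) = O(C|E)/LR.
Posterior odds = 0.891/(1−0.891) = 8.1743. LR = 0.67/0.14 = 4.7857.
Prior odds = 8.1743/4.7857 = 1.7081, so P(C) = 1.7081/(1+1.7081) ≈ 0.63.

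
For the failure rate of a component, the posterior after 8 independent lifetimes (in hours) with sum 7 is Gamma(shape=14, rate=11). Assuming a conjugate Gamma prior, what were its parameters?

Gamma(shape=6, rate=4)

Gamma–exponential conjugacy: posterior shape = α + n, posterior rate = β + Σtᵢ.
So α = 14 − 8 = 6 and β = 11 − 7 = 4.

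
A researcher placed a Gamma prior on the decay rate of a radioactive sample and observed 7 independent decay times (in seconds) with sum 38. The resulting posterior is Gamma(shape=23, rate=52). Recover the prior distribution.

Gamma(shape=16, rate=14)

For an exponential likelihood with a Gamma(α, β) prior on the rate, n observations with total T give posterior Gamma(α+n, β+T).
So α = 23 − 7 = 16 and β = 52 − 38 = 14.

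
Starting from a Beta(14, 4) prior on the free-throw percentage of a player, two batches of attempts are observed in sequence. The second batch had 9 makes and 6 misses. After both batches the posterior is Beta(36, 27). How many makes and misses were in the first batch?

13 makes and 17 misses

Sequential conjugate updates are equivalent to a single update on the pooled data, so total successes = posterior α − prior α and total failures = posterior β − prior β.
Total across both batches: 36−14=22 makes, 27−4=23 misses.
Subtract the second batch: 22−9=13 makes and 23−6=17 misses.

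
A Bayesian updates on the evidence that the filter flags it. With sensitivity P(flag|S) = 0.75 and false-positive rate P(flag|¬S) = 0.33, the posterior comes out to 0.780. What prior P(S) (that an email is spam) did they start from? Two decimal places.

P(S) = 0.61

Bayes' rule in odds form gives O(S|E) = O(S)·[P(E|S)/P(E|¬S)], hence O(S) = O(S|E)/LR.
Posterior odds = 0.780/(1−0.780) = 3.5455. LR = 0.75/0.33 = 2.2727.
Prior odds = 3.5455/2.2727 = 1.5600, so P(S) = 1.5600/(1+1.5600) ≈ 0.61.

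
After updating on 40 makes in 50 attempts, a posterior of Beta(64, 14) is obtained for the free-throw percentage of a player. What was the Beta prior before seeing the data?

Beta is conjugate to the binomial likelihood: posterior = Beta(a+s, b+f).
So a = 64 − 40 = 24 and b = 14 − 10 = 4.

Beta(24, 4)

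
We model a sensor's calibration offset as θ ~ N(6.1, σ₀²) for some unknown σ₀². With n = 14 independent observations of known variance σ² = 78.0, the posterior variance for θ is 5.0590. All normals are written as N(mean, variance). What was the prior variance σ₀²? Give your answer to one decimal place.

σ₀² = 55.0

For the Normal–Normal model with known σ², precisions add: τ_n = τ₀ + n/σ².
So 1/σ₀² = 1/5.0590 − 14/78.0 = 0.197668 − 0.179487 = 0.018181.
Hence σ₀² = 1/0.018181 ≈ 55.0.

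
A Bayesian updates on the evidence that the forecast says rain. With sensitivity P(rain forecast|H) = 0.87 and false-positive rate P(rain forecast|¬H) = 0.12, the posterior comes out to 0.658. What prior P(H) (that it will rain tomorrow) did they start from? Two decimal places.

P(H) = 0.21

In odds form, posterior odds = prior odds × likelihood ratio, so prior odds = posterior odds ÷ LR.
Posterior odds = 0.658/(1−0.658) = 1.9240. LR = 0.87/0.12 = 7.2500.
Prior odds = 1.9240/7.2500 = 0.2654, so P(H) = 0.2654/(1+0.2654) ≈ 0.21.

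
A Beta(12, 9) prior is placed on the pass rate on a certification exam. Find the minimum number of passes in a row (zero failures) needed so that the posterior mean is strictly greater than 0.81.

After k passes and 0 failures the posterior is Beta(12+k, 9), with mean (12+k)/(12+9+k).
Set (12+k)/(21+k) > 0.81 and solve: k > (0.81·21 − 12)/(1 − 0.81) = 26.368.
The smallest integer exceeding 26.368 is 27, and checking k=27: (39)/(48) = 0.8125 > 0.81.

k = 27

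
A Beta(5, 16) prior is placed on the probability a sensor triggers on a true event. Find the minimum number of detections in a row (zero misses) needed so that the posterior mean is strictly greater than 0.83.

After k detections and 0 misses the posterior is Beta(5+k, 16), with mean (5+k)/(5+16+k).
Set (5+k)/(21+k) > 0.83 and solve: k > (0.83·21 − 5)/(1 − 0.83) = 73.118.
The smallest integer exceeding 73.118 is 74, and checking k=74: (79)/(95) = 0.8316 > 0.83.

k = 74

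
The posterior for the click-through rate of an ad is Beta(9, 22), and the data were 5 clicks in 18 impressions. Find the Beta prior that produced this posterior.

Beta(4, 9)

Under Beta–binomial conjugacy the posterior parameters are (a+s, b+f).
So a = 9 − 5 = 4 and b = 22 − 13 = 9.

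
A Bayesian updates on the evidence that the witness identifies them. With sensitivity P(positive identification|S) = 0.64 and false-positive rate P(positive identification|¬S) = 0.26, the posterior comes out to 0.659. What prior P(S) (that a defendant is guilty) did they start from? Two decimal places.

In odds form, posterior odds = prior odds × likelihood ratio, so prior odds = posterior odds ÷ LR.
Posterior odds = 0.659/(1−0.659) = 1.9326. LR = 0.64/0.26 = 2.4615.
Prior odds = 1.9326/2.4615 = 0.7851, so P(S) = 0.7851/(1+0.7851) ≈ 0.44.

P(S) = 0.44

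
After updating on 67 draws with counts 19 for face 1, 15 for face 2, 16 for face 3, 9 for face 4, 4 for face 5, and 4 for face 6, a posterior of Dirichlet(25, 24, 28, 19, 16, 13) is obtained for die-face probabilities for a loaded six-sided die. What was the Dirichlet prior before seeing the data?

Dirichlet(6, 9, 12, 10, 12, 9)

For a Dirichlet(α) prior with multinomial counts c, the posterior is Dirichlet(α + c) componentwise.
Subtract each count from the matching posterior parameter: 25−19=6, 24−15=9, 28−16=12, 19−9=10, 16−4=12, 13−4=9.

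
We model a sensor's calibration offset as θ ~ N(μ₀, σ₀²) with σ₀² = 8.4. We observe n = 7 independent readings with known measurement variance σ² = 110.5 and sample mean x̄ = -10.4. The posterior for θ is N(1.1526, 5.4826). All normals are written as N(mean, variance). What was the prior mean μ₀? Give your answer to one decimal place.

The posterior mean is a precision-weighted average: μ_n = (τ₀μ₀ + τ_data·x̄)/(τ₀+τ_data), with τ₀=1/σ₀² and τ_data=n/σ².
Here τ₀ = 1/8.4 = 0.119048 and τ_data = 7/110.5 = 0.063348, so τ_n = 0.182396.
Rearranging for μ₀: μ₀ = (μ_n·τ_n − τ_data·x̄)/τ₀ = (1.1526·0.182396 − 0.063348·-10.4) / 0.119048 = 0.869049/0.119048 ≈ 7.3.

μ₀ = 7.3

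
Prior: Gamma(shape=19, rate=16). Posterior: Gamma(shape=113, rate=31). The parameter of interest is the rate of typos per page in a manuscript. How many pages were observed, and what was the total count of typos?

A Gamma(α, β) prior (rate parametrization) on a Poisson rate with n observations summing to S gives posterior Gamma(α+S, β+n).
Matching: Σxᵢ = 113 − 19 = 94 and n = 31 − 16 = 15.

n = 15 pages with total 94 typos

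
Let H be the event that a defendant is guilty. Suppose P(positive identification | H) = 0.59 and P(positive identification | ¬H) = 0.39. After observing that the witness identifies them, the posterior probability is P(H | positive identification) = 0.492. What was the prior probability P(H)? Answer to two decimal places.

P(H) = 0.39

Bayes' rule in odds form gives O(H|E) = O(H)·[P(E|H)/P(E|¬H)], hence O(H) = O(H|E)/LR.
Posterior odds = 0.492/(1−0.492) = 0.9685. LR = 0.59/0.39 = 1.5128.
Prior odds = 0.9685/1.5128 = 0.6402, so P(H) = 0.6402/(1+0.6402) ≈ 0.39.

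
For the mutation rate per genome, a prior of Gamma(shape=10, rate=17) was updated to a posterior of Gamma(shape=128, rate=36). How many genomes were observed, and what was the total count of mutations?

Gamma–Poisson conjugacy: posterior shape = α + Σxᵢ, posterior rate = β + n.
Matching: Σxᵢ = 128 − 10 = 118 and n = 36 − 17 = 19.

n = 19 genomes with total 118 mutations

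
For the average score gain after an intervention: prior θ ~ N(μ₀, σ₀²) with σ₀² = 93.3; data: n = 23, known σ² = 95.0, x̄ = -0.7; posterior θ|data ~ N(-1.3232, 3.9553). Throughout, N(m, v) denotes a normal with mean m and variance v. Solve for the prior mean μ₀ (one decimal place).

The posterior mean is a precision-weighted average: μ_n = (τ₀μ₀ + τ_data·x̄)/(τ₀+τ_data), with τ₀=1/σ₀² and τ_data=n/σ².
Here τ₀ = 1/93.3 = 0.010718 and τ_data = 23/95.0 = 0.242105, so τ_n = 0.252823.
Rearranging for μ₀: μ₀ = (μ_n·τ_n − τ_data·x̄)/τ₀ = (-1.3232·0.252823 − 0.242105·-0.7) / 0.010718 = -0.165062/0.010718 ≈ -15.4.

μ₀ = -15.4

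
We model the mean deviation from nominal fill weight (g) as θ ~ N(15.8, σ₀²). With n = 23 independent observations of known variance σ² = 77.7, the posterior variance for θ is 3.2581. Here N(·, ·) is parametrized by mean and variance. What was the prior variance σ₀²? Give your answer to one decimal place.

σ₀² = 91.6

Posterior precision equals prior precision plus data precision: 1/σ_n² = 1/σ₀² + n/σ².
So 1/σ₀² = 1/3.2581 − 23/77.7 = 0.306927 − 0.296010 = 0.010917.
Hence σ₀² = 1/0.010917 ≈ 91.6.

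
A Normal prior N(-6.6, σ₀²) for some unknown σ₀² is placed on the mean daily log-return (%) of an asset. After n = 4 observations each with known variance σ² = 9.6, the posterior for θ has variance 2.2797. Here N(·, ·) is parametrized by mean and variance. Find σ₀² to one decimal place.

σ₀² = 45.5

Posterior precision equals prior precision plus data precision: 1/σ_n² = 1/σ₀² + n/σ².
So 1/σ₀² = 1/2.2797 − 4/9.6 = 0.438654 − 0.416667 = 0.021987.
Hence σ₀² = 1/0.021987 ≈ 45.5.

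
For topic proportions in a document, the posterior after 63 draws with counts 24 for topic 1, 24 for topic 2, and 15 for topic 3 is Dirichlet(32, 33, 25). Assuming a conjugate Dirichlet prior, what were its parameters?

For a Dirichlet(α) prior with multinomial counts c, the posterior is Dirichlet(α + c) componentwise.
Subtract each count from the matching posterior parameter: 32−24=8, 33−24=9, 25−15=10.

Dirichlet(8, 9, 10)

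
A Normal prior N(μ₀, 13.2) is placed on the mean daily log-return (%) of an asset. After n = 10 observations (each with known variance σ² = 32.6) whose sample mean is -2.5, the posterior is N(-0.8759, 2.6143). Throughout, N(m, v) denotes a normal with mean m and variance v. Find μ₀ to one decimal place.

μ₀ = 5.7

The posterior mean is a precision-weighted average: μ_n = (τ₀μ₀ + τ_data·x̄)/(τ₀+τ_data), with τ₀=1/σ₀² and τ_data=n/σ².
Here τ₀ = 1/13.2 = 0.075758 and τ_data = 10/32.6 = 0.306748, so τ_n = 0.382506.
Rearranging for μ₀: μ₀ = (μ_n·τ_n − τ_data·x̄)/τ₀ = (-0.8759·0.382506 − 0.306748·-2.5) / 0.075758 = 0.431833/0.075758 ≈ 5.7.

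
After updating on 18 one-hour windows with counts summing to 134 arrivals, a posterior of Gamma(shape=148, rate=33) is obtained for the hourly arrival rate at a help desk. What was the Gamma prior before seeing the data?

Gamma(shape=14, rate=15)

A Gamma(α, β) prior (rate parametrization) on a Poisson rate with n observations summing to S gives posterior Gamma(α+S, β+n).
So α = 148 − 134 = 14 and β = 33 − 18 = 15.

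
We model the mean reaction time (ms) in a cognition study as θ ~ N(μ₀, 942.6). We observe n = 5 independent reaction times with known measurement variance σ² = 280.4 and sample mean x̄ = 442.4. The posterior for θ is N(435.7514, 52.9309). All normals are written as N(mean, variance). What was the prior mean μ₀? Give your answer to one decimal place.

μ₀ = 324.0

With known observation variance, the Normal–Normal posterior has precision τ_n = τ₀ + n/σ² and mean μ_n = (τ₀μ₀ + (n/σ²)x̄)/τ_n.
Here τ₀ = 1/942.6 = 0.001061 and τ_data = 5/280.4 = 0.017832, so τ_n = 0.018893.
Rearranging for μ₀: μ₀ = (μ_n·τ_n − τ_data·x̄)/τ₀ = (435.7514·0.018893 − 0.017832·442.4) / 0.001061 = 0.343774/0.001061 ≈ 324.0.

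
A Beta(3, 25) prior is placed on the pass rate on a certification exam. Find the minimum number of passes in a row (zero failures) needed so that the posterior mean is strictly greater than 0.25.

After k passes and 0 failures the posterior is Beta(3+k, 25), with mean (3+k)/(3+25+k).
Set (3+k)/(28+k) > 0.25 and solve: k > (0.25·28 − 3)/(1 − 0.25) = 5.333.
The smallest integer exceeding 5.333 is 6.

k = 6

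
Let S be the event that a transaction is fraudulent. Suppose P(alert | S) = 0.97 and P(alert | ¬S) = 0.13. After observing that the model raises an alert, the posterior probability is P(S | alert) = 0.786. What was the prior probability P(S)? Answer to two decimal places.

P(S) = 0.33

In odds form, posterior odds = prior odds × likelihood ratio, so prior odds = posterior odds ÷ LR.
Posterior odds = 0.786/(1−0.786) = 3.6729. LR = 0.97/0.13 = 7.4615.
Prior odds = 3.6729/7.4615 = 0.4922, so P(S) = 0.4922/(1+0.4922) ≈ 0.33.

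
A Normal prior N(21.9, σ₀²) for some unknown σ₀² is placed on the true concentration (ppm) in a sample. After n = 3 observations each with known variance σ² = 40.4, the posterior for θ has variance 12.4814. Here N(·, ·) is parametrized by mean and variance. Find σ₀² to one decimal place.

σ₀² = 170.6

Posterior precision equals prior precision plus data precision: 1/σ_n² = 1/σ₀² + n/σ².
So 1/σ₀² = 1/12.4814 − 3/40.4 = 0.080119 − 0.074257 = 0.005862.
Hence σ₀² = 1/0.005862 ≈ 170.6.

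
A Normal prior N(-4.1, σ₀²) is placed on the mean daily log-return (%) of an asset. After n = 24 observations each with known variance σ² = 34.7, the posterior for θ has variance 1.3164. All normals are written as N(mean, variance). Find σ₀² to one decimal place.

σ₀² = 14.7

Posterior precision equals prior precision plus data precision: 1/σ_n² = 1/σ₀² + n/σ².
So 1/σ₀² = 1/1.3164 − 24/34.7 = 0.759648 − 0.691643 = 0.068005.
Hence σ₀² = 1/0.068005 ≈ 14.7.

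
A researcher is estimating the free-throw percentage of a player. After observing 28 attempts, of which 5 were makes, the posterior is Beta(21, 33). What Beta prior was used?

A Beta(α, β) prior with s successes and f failures in binomial data gives a Beta(α+s, β+f) posterior.
Subtract the data counts: 21−5=16, 33−23=10.

Beta(16, 10)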